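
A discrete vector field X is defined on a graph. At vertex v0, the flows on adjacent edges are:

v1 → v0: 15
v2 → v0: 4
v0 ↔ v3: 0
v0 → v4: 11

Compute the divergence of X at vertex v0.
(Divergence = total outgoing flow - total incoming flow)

Divergence = sum of outgoing flows = (-15) + (-4) + 0 + 11 = -8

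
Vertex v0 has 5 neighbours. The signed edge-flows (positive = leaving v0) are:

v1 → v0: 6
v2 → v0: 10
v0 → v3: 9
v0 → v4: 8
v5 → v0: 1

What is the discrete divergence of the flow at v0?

Divergence = sum of outgoing flows = (-6) + (-10) + 9 + 8 + (-1) = 0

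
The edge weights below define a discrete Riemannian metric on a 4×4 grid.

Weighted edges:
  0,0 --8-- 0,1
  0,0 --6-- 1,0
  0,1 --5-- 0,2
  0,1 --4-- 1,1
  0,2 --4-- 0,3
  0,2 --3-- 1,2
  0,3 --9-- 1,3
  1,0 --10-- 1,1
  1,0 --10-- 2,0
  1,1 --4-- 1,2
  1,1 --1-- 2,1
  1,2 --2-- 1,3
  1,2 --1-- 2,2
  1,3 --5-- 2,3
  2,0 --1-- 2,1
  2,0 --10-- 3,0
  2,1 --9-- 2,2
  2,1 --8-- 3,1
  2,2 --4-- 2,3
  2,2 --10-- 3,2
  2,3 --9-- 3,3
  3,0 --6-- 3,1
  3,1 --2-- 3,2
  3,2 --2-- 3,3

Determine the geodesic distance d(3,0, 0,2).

Shortest path: 3,0 → 2,0 → 2,1 → 1,1 → 1,2 → 0,2, total weight = 19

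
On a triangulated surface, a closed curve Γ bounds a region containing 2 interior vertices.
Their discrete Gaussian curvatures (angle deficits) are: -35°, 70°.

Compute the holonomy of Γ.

Holonomy = total enclosed curvature = (-35°) + 70° = 35°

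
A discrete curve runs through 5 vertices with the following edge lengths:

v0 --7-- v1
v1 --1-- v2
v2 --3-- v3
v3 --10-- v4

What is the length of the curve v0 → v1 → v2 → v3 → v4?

Arc length = 7 + 1 + 3 + 10 = 21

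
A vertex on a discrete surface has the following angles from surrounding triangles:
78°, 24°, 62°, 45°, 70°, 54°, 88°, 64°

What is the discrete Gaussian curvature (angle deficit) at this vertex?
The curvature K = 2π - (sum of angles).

Sum of angles = 485°. K = 360° - 485° = -125° = -25π/36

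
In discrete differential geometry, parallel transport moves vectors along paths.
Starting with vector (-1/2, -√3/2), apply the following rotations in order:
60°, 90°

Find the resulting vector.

Total rotation: 60° + 90° = 150°. Final vector: (0.8660, 0.5000)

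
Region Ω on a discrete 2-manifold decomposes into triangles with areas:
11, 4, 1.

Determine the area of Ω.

11 + 4 + 1 = 16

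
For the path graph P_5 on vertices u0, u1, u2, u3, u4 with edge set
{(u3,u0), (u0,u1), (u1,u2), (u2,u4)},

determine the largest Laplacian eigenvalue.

The path graph P_n has Laplacian eigenvalues λ_k = 2 − 2cos(kπ/n), k = 0, 1, …, n−1. Here n = 5:
k=0: 2 − 2cos(0) = 0.0; k=1: 2 − 2cos(π/5) = 0.382; k=2: 2 − 2cos(2π/5) = 1.382; k=3: 2 − 2cos(3π/5) = 2.618; k=4: 2 − 2cos(4π/5) = 3.618.
Laplacian eigenvalues: [0.0, 0.382, 1.382, 2.618, 3.618]. Largest eigenvalue (spectral radius) = 3.618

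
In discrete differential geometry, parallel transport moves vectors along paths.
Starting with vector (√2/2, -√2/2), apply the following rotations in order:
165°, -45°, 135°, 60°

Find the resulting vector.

Total rotation: 165° + (-45°) + 135° + 60° = 315° ≡ -45° (mod 360°). Final vector: (0, -1)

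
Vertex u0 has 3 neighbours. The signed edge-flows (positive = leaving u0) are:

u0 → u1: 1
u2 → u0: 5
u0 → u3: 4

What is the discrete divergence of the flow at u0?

Divergence = sum of outgoing flows = 1 + (-5) + 4 = 0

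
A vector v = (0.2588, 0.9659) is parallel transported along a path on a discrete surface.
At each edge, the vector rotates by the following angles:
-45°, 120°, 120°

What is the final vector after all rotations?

Total rotation: (-45°) + 120° + 120° = 195° ≡ -165° (mod 360°). Final vector: (0, -1)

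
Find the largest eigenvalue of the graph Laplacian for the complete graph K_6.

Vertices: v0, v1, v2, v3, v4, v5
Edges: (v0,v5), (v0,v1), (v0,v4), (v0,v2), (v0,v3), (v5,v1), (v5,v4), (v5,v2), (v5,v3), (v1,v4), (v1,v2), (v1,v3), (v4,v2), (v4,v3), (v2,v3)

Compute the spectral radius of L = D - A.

For the complete graph K_n, L = nI − J (J = all-ones matrix). J has eigenvalues n (once, eigenvector 𝟙) and 0 (multiplicity n−1), so L has eigenvalues 0 (once) and n (multiplicity n−1). Here n = 6: eigenvalue 0 once and 6 with multiplicity 5.
Laplacian eigenvalues: [0.0, 6.0, 6.0, 6.0, 6.0, 6.0]. Largest eigenvalue (spectral radius) = 6.0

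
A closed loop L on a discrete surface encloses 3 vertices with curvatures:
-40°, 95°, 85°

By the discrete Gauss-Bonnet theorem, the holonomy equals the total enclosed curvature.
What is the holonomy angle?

Holonomy = total enclosed curvature = (-40°) + 95° + 85° = 140°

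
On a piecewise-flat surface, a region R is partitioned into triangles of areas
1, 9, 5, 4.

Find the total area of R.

1 + 9 + 5 + 4 = 19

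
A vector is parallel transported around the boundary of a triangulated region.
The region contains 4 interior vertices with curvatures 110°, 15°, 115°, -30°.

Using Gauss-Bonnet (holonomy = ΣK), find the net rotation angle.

Holonomy = total enclosed curvature = 110° + 15° + 115° + (-30°) = 210°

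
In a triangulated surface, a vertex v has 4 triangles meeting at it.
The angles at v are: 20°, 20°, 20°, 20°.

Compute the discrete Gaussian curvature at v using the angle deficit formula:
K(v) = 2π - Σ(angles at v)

Sum of angles = 80°. K = 360° - 80° = 280°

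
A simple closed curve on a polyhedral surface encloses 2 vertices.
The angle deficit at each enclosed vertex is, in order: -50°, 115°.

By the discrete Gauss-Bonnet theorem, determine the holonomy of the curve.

Holonomy = total enclosed curvature = (-50°) + 115° = 65°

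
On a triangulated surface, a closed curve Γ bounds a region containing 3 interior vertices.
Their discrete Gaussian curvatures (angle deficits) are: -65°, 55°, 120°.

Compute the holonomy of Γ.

Holonomy = total enclosed curvature = (-65°) + 55° + 120° = 110°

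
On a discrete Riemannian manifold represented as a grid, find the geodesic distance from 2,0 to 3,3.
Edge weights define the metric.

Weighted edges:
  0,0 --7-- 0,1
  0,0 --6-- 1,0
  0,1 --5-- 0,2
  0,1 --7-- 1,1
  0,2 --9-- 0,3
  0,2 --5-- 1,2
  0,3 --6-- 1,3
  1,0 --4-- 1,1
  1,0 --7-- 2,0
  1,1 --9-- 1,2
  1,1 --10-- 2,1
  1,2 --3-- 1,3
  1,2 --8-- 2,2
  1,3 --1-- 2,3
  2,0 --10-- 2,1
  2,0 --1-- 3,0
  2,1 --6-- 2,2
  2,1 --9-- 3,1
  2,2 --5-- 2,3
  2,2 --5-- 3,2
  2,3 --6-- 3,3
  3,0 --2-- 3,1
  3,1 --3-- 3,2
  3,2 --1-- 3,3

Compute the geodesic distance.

Shortest path: 2,0 → 3,0 → 3,1 → 3,2 → 3,3, total weight = 7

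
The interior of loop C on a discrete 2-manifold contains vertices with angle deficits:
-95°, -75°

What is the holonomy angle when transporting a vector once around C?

Holonomy = total enclosed curvature = (-95°) + (-75°) = -170°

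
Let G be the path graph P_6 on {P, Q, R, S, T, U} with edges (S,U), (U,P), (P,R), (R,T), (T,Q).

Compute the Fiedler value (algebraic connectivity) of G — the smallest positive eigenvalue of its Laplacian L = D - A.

The path graph P_n has Laplacian eigenvalues λ_k = 2 − 2cos(kπ/n), k = 0, 1, …, n−1. Here n = 6:
k=0: 2 − 2cos(0) = 0.0; k=1: 2 − 2cos(π/6) = 0.2679; k=2: 2 − 2cos(π/3) = 1.0; k=3: 2 − 2cos(π/2) = 2.0; k=4: 2 − 2cos(2π/3) = 3.0; k=5: 2 − 2cos(5π/6) = 3.7321.
Laplacian eigenvalues: [0.0, 0.2679, 1.0, 2.0, 3.0, 3.7321]. Algebraic connectivity (smallest non-zero eigenvalue) = 0.2679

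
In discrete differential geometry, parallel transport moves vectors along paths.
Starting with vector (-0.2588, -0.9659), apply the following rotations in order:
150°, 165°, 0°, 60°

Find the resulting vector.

Total rotation: 150° + 165° + 0° + 60° = 375° ≡ 15° (mod 360°). Final vector: (0, -1)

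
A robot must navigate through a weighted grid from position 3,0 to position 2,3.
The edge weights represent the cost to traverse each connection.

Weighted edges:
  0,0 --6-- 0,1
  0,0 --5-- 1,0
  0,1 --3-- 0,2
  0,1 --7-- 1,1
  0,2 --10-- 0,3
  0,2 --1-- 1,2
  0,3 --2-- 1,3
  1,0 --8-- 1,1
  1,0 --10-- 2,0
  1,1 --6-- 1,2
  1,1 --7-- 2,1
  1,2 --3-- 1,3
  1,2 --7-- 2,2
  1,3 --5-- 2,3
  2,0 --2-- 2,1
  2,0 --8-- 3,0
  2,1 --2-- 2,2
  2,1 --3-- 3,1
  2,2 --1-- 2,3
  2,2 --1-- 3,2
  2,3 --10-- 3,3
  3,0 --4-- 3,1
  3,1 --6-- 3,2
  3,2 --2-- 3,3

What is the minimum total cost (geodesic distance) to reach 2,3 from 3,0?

Shortest path: 3,0 → 3,1 → 2,1 → 2,2 → 2,3, total weight = 10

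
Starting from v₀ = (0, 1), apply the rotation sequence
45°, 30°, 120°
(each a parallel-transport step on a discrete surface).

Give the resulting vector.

Total rotation: 45° + 30° + 120° = 195° ≡ -165° (mod 360°). Final vector: (0.2588, -0.9659)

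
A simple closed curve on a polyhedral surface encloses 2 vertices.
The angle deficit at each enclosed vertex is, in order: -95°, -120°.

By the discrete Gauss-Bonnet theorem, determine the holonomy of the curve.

Holonomy = total enclosed curvature = (-95°) + (-120°) = -215°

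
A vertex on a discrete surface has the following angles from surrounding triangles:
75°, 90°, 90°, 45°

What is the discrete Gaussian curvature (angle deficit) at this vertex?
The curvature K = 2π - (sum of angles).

Sum of angles = 300°. K = 360° - 300° = 60°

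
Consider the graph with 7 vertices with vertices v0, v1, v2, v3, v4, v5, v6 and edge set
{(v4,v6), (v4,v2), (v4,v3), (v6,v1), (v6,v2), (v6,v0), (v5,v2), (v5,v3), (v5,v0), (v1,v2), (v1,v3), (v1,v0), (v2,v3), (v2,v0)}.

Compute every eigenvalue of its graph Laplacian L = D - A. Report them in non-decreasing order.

Degrees: deg(v0) = 4, deg(v1) = 4, deg(v2) = 6, deg(v3) = 4, deg(v4) = 3, deg(v5) = 3, deg(v6) = 4.
L = D − A with rows/columns ordered (v0, v1, v2, v3, v4, v5, v6):
  [ 4, -1, -1,  0,  0, -1, -1]
  [-1,  4, -1, -1,  0,  0, -1]
  [-1, -1,  6, -1, -1, -1, -1]
  [ 0, -1, -1,  4, -1, -1,  0]
  [ 0,  0, -1, -1,  3,  0, -1]
  [-1,  0, -1, -1,  0,  3,  0]
  [-1, -1, -1,  0, -1,  0,  4]
Characteristic polynomial: det(λI − L) = λ(λ² − 8λ + 14)(λ − 3)(λ − 4)(λ − 6)(λ − 7).
Roots: λ = 0; (λ² − 8λ + 14) = 0 ⇒ λ = 4 ± √2 ≈ 2.5858, 5.4142; (λ − 3) = 0 ⇒ λ = 3; (λ − 4) = 0 ⇒ λ = 4; (λ − 6) = 0 ⇒ λ = 6; (λ − 7) = 0 ⇒ λ = 7.
(Check: the roots sum (with multiplicity) to 28, matching trace L = Σdeg = 2·14 = 28.)
Laplacian eigenvalues (increasing order): [0.0, 2.5858, 3.0, 4.0, 5.4142, 6.0, 7.0]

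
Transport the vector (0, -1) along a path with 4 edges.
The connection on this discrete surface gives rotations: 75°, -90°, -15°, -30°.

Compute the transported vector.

Total rotation: 75° + (-90°) + (-15°) + (-30°) = -60°. Final vector: (-0.8660, -0.5000)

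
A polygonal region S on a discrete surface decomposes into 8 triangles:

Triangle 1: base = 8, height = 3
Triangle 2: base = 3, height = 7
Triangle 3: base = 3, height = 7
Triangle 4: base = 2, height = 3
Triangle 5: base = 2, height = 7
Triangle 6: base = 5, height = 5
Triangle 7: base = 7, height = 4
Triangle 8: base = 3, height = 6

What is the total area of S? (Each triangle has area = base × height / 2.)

(1/2)×8×3 + (1/2)×3×7 + (1/2)×3×7 + (1/2)×2×3 + (1/2)×2×7 + (1/2)×5×5 + (1/2)×7×4 + (1/2)×3×6 = 78.5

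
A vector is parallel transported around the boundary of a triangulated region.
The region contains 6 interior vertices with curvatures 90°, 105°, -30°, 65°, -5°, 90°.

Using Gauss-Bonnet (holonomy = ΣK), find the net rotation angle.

Holonomy = total enclosed curvature = 90° + 105° + (-30°) + 65° + (-5°) + 90° = 315°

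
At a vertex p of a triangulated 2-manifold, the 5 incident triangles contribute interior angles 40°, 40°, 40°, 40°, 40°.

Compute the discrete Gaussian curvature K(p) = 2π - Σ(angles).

Sum of angles = 200°. K = 360° - 200° = 160°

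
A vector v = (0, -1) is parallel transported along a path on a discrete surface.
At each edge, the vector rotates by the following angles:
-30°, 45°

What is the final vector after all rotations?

Total rotation: (-30°) + 45° = 15°. Final vector: (0.2588, -0.9659)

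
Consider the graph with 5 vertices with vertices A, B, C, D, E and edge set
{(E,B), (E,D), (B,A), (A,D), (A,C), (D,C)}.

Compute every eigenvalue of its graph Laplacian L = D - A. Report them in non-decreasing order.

Degrees: deg(A) = 3, deg(B) = 2, deg(C) = 2, deg(D) = 3, deg(E) = 2.
L = D − A with rows/columns ordered (A, B, C, D, E):
  [ 3, -1, -1, -1,  0]
  [-1,  2,  0,  0, -1]
  [-1,  0,  2, -1,  0]
  [-1,  0, -1,  3, -1]
  [ 0, -1,  0, -1,  2]
Characteristic polynomial: det(λI − L) = λ(λ² − 5λ + 5)(λ² − 7λ + 11).
Roots: λ = 0; (λ² − 5λ + 5) = 0 ⇒ λ = (5 ± √5)/2 ≈ 1.382, 3.618; (λ² − 7λ + 11) = 0 ⇒ λ = (7 ± √5)/2 ≈ 2.382, 4.618.
(Check: the roots sum (with multiplicity) to 12, matching trace L = Σdeg = 2·6 = 12.)
Laplacian eigenvalues (increasing order): [0.0, 1.382, 2.382, 3.618, 4.618]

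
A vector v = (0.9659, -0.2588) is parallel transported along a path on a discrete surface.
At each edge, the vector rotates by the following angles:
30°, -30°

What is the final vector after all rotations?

Total rotation: 30° + (-30°) = 0°. Final vector: (0.9659, -0.2588)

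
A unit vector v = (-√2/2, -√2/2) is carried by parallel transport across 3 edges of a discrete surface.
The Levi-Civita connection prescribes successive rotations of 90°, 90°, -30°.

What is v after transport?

Total rotation: 90° + 90° + (-30°) = 150°. Final vector: (0.9659, 0.2588)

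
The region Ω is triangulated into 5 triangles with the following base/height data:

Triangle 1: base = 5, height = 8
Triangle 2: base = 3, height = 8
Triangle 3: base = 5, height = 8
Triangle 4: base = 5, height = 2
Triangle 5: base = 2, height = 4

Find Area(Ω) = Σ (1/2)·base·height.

(1/2)×5×8 + (1/2)×3×8 + (1/2)×5×8 + (1/2)×5×2 + (1/2)×2×4 = 61.0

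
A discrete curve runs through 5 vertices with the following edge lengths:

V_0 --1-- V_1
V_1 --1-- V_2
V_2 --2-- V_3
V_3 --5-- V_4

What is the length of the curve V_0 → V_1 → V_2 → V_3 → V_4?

Arc length = 1 + 1 + 2 + 5 = 9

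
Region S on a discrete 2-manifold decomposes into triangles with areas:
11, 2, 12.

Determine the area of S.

11 + 2 + 12 = 25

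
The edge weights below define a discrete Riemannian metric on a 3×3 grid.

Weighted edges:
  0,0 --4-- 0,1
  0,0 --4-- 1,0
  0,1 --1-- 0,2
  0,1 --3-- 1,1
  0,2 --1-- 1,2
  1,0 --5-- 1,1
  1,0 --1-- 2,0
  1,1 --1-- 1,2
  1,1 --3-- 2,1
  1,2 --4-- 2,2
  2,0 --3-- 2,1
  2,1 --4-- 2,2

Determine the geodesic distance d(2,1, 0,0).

Shortest path: 2,1 → 2,0 → 1,0 → 0,0, total weight = 8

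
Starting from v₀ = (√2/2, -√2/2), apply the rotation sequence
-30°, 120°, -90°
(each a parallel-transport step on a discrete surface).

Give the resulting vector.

Total rotation: (-30°) + 120° + (-90°) = 0°. Final vector: (0.7071, -0.7071)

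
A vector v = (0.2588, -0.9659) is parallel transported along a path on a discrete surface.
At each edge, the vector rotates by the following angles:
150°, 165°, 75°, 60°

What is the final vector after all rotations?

Total rotation: 150° + 165° + 75° + 60° = 450° ≡ 90° (mod 360°). Final vector: (0.9659, 0.2588)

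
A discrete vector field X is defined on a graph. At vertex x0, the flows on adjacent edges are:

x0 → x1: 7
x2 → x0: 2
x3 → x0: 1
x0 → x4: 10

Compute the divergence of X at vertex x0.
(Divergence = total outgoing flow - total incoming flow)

Divergence = sum of outgoing flows = 7 + (-2) + (-1) + 10 = 14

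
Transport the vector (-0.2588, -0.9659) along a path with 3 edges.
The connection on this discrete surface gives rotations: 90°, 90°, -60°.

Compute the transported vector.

Total rotation: 90° + 90° + (-60°) = 120°. Final vector: (0.9659, 0.2588)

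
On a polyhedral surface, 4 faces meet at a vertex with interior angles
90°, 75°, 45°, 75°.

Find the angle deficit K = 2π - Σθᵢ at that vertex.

Sum of angles = 285°. K = 360° - 285° = 75° = 5π/12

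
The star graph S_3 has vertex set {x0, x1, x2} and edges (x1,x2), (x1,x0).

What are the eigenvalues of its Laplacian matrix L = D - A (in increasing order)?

The star S_3 is the complete bipartite graph K_{1,2} (one hub of degree 2, 2 leaves of degree 1). The Laplacian spectrum of K_{p,q} is 0, p (multiplicity q−1), q (multiplicity p−1), p+q. With p = 1, q = 2: 0 once, 1 with multiplicity 1, and 3 once. (Check: trace L = sum of degrees = 4 = 1·1 + 3.)
Laplacian eigenvalues (increasing order): [0.0, 1.0, 3.0]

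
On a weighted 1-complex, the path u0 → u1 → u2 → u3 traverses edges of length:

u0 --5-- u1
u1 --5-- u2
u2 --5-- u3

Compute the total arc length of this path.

Arc length = 5 + 5 + 5 = 15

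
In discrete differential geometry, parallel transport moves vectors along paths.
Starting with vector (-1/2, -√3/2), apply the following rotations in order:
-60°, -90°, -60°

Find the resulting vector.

Total rotation: (-60°) + (-90°) + (-60°) = -210° ≡ 150° (mod 360°). Final vector: (0.8660, 0.5000)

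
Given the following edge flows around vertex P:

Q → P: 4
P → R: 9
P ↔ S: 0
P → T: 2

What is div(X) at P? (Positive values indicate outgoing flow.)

Divergence = sum of outgoing flows = (-4) + 9 + 0 + 2 = 7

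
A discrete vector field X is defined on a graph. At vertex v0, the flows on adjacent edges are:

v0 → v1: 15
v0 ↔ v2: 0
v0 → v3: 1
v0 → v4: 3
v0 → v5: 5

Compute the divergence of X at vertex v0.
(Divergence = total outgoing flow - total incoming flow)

Divergence = sum of outgoing flows = 15 + 0 + 1 + 3 + 5 = 24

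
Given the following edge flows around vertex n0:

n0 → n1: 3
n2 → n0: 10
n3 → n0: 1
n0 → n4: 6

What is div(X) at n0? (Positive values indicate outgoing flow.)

Divergence = sum of outgoing flows = 3 + (-10) + (-1) + 6 = -2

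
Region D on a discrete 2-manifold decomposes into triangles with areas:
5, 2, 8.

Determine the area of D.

5 + 2 + 8 = 15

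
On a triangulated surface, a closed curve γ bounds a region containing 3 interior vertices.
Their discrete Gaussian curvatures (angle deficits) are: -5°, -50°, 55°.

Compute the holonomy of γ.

Holonomy = total enclosed curvature = (-5°) + (-50°) + 55° = 0°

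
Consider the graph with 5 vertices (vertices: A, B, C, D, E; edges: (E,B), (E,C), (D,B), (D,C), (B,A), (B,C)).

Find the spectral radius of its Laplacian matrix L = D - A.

Degrees: deg(A) = 1, deg(B) = 4, deg(C) = 3, deg(D) = 2, deg(E) = 2.
L = D − A with rows/columns ordered (A, B, C, D, E):
  [ 1, -1,  0,  0,  0]
  [-1,  4, -1, -1, -1]
  [ 0, -1,  3, -1, -1]
  [ 0, -1, -1,  2,  0]
  [ 0, -1, -1,  0,  2]
Characteristic polynomial: det(λI − L) = λ(λ − 1)(λ − 2)(λ − 4)(λ − 5).
Roots: λ = 0; (λ − 1) = 0 ⇒ λ = 1; (λ − 2) = 0 ⇒ λ = 2; (λ − 4) = 0 ⇒ λ = 4; (λ − 5) = 0 ⇒ λ = 5.
(Check: the roots sum (with multiplicity) to 12, matching trace L = Σdeg = 2·6 = 12.)
Laplacian eigenvalues: [0.0, 1.0, 2.0, 4.0, 5.0]. Largest eigenvalue (spectral radius) = 5.0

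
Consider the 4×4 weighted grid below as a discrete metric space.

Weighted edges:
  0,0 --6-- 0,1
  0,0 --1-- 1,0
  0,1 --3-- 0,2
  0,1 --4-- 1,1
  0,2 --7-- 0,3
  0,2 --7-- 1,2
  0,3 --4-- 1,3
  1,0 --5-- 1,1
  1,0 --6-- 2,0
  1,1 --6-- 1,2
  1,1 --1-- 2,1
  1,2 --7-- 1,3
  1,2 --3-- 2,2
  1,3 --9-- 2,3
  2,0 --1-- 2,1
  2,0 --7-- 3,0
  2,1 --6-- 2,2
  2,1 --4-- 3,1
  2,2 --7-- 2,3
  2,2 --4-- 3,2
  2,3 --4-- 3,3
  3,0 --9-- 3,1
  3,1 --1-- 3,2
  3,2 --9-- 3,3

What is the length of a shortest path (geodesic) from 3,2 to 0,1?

Shortest path: 3,2 → 3,1 → 2,1 → 1,1 → 0,1, total weight = 10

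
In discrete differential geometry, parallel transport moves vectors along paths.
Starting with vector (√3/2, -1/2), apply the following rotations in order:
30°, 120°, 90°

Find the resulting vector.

Total rotation: 30° + 120° + 90° = 240° ≡ -120° (mod 360°). Final vector: (-0.8660, -0.5000)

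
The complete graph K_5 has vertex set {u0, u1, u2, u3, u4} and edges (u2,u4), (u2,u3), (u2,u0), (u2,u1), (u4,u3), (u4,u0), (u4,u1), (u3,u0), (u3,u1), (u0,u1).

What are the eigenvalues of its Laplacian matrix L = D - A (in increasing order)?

For the complete graph K_n, L = nI − J (J = all-ones matrix). J has eigenvalues n (once, eigenvector 𝟙) and 0 (multiplicity n−1), so L has eigenvalues 0 (once) and n (multiplicity n−1). Here n = 5: eigenvalue 0 once and 5 with multiplicity 4.
Laplacian eigenvalues (increasing order): [0.0, 5.0, 5.0, 5.0, 5.0]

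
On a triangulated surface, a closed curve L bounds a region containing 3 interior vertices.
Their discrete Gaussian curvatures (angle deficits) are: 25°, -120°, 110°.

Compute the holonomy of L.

Holonomy = total enclosed curvature = 25° + (-120°) + 110° = 15°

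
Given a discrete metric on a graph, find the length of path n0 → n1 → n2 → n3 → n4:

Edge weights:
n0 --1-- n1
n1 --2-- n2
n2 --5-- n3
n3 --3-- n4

Arc length = 1 + 2 + 5 + 3 = 11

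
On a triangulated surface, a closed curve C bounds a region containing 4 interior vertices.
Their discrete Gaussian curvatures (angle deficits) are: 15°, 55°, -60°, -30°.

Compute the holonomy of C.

Holonomy = total enclosed curvature = 15° + 55° + (-60°) + (-30°) = -20°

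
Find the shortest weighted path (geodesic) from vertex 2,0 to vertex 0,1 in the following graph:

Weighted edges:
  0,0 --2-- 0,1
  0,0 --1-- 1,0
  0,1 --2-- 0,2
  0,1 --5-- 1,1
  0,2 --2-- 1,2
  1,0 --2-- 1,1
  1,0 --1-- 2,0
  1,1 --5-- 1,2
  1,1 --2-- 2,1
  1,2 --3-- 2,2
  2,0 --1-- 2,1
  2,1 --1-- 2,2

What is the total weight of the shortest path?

Shortest path: 2,0 → 1,0 → 0,0 → 0,1, total weight = 4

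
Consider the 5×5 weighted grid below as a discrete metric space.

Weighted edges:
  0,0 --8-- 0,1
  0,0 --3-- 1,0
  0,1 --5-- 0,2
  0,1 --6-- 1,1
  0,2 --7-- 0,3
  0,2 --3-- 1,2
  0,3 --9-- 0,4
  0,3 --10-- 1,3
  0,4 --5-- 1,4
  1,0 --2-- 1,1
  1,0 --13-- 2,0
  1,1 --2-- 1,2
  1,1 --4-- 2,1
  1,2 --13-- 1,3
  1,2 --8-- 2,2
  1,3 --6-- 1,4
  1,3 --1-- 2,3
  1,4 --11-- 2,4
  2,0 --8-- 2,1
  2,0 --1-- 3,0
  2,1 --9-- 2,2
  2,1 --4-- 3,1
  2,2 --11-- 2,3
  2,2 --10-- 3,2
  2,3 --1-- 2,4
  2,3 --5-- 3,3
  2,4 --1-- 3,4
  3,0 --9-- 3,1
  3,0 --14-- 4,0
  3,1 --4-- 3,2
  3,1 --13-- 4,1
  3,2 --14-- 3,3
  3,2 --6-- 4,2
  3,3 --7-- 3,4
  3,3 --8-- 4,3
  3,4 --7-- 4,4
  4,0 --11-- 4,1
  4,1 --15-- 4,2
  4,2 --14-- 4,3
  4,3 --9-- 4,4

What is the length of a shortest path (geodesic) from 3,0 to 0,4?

Shortest path: 3,0 → 2,0 → 2,1 → 1,1 → 1,2 → 0,2 → 0,3 → 0,4, total weight = 34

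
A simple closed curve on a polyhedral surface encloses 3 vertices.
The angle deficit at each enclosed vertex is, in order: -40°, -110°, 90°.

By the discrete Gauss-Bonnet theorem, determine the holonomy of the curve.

Holonomy = total enclosed curvature = (-40°) + (-110°) + 90° = -60°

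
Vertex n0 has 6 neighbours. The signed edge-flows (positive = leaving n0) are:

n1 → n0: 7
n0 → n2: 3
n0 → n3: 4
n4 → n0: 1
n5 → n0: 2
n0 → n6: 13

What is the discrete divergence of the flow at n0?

Divergence = sum of outgoing flows = (-7) + 3 + 4 + (-1) + (-2) + 13 = 10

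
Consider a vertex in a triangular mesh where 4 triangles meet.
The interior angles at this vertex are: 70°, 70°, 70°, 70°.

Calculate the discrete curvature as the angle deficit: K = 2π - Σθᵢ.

Sum of angles = 280°. K = 360° - 280° = 80°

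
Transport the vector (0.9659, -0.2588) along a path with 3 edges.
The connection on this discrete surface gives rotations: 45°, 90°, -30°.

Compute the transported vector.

Total rotation: 45° + 90° + (-30°) = 105°. Final vector: (0, 1)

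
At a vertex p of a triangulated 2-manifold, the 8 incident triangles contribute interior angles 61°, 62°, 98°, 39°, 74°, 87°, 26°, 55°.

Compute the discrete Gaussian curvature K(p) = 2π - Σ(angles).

Sum of angles = 502°. K = 360° - 502° = -142° = -71π/90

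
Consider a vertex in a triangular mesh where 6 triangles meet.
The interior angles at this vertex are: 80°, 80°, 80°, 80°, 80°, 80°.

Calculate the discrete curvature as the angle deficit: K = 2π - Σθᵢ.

Sum of angles = 480°. K = 360° - 480° = -120° = -2π/3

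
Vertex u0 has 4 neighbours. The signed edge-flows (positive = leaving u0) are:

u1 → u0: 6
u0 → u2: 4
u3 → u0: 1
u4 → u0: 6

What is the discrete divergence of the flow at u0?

Divergence = sum of outgoing flows = (-6) + 4 + (-1) + (-6) = -9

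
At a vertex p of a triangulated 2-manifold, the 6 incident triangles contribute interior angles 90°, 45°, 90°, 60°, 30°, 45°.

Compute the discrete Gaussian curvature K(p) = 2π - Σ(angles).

Sum of angles = 360°. K = 360° - 360° = 0°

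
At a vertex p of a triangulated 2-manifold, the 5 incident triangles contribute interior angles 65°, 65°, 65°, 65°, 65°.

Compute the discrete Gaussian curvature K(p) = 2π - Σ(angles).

Sum of angles = 325°. K = 360° - 325° = 35°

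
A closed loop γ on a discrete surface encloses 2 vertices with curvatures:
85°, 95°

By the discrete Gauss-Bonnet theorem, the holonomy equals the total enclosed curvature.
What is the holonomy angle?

Holonomy = total enclosed curvature = 85° + 95° = 180°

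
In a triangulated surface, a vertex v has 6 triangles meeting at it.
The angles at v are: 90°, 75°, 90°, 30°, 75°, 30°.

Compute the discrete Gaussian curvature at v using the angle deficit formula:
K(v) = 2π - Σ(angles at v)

Sum of angles = 390°. K = 360° - 390° = -30°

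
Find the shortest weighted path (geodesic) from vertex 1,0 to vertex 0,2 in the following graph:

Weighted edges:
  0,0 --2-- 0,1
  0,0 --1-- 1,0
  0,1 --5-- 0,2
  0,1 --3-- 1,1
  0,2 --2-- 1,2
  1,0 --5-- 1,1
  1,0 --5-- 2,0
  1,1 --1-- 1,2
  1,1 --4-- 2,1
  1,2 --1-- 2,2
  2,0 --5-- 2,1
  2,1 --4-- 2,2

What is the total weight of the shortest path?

Shortest path: 1,0 → 0,0 → 0,1 → 0,2, total weight = 8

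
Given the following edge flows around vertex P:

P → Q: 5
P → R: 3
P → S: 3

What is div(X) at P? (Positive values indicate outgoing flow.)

Divergence = sum of outgoing flows = 5 + 3 + 3 = 11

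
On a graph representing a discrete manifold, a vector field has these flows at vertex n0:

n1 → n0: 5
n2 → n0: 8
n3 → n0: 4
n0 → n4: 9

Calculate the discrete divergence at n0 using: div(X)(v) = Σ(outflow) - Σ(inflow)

Divergence = sum of outgoing flows = (-5) + (-8) + (-4) + 9 = -8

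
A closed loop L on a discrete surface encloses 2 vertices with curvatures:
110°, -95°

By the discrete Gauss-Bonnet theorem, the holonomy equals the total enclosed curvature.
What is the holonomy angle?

Holonomy = total enclosed curvature = 110° + (-95°) = 15°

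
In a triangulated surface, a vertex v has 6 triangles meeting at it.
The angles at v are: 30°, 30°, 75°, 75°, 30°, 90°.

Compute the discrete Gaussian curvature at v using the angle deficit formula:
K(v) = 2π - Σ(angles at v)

Sum of angles = 330°. K = 360° - 330° = 30°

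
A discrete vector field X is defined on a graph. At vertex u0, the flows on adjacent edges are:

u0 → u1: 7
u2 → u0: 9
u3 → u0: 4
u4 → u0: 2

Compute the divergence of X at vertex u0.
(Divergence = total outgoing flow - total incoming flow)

Divergence = sum of outgoing flows = 7 + (-9) + (-4) + (-2) = -8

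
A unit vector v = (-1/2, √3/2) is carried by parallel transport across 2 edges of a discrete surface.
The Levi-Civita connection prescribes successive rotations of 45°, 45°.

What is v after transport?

Total rotation: 45° + 45° = 90°. Final vector: (-0.8660, -0.5000)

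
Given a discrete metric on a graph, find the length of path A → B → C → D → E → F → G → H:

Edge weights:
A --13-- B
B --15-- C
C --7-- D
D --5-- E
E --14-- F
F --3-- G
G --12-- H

Arc length = 13 + 15 + 7 + 5 + 14 + 3 + 12 = 69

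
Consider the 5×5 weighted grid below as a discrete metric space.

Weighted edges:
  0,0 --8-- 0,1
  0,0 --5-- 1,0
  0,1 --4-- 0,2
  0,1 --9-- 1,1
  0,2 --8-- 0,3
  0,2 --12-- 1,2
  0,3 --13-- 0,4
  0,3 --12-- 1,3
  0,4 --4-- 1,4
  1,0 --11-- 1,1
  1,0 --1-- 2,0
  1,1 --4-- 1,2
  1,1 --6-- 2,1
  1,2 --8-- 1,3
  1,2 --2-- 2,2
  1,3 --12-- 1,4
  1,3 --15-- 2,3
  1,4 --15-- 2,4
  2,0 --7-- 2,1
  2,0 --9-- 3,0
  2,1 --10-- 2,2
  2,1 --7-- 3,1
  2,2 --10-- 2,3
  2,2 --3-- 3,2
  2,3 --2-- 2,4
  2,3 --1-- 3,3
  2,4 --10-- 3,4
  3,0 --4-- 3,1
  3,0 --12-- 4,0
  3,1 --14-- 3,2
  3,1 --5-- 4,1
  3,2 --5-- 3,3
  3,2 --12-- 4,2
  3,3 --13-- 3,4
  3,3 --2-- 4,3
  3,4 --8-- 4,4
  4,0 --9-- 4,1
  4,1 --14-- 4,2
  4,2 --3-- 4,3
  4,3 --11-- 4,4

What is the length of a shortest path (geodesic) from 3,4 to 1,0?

Shortest path: 3,4 → 3,3 → 3,2 → 2,2 → 1,2 → 1,1 → 1,0, total weight = 38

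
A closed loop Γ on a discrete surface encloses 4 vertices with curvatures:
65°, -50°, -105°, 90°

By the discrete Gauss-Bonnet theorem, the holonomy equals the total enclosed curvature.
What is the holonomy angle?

Holonomy = total enclosed curvature = 65° + (-50°) + (-105°) + 90° = 0°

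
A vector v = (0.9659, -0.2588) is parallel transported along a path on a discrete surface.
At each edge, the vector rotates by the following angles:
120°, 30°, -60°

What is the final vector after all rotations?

Total rotation: 120° + 30° + (-60°) = 90°. Final vector: (0.2588, 0.9659)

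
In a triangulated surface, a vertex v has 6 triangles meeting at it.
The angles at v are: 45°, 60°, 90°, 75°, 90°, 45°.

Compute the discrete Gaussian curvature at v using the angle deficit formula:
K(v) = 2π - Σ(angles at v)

Sum of angles = 405°. K = 360° - 405° = -45°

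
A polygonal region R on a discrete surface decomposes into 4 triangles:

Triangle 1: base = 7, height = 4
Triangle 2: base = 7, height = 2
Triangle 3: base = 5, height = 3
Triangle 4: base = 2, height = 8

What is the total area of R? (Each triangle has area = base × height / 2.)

(1/2)×7×4 + (1/2)×7×2 + (1/2)×5×3 + (1/2)×2×8 = 36.5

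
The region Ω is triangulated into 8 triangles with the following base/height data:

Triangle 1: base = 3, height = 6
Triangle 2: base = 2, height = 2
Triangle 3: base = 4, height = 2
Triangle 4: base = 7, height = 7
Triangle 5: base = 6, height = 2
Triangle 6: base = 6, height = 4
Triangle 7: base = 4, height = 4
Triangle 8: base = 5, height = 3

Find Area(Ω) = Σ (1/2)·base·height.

(1/2)×3×6 + (1/2)×2×2 + (1/2)×4×2 + (1/2)×7×7 + (1/2)×6×2 + (1/2)×6×4 + (1/2)×4×4 + (1/2)×5×3 = 73.0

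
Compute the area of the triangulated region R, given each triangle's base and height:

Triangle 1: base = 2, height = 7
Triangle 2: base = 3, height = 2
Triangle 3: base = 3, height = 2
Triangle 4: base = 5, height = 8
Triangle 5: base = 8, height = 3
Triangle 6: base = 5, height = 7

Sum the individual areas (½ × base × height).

(1/2)×2×7 + (1/2)×3×2 + (1/2)×3×2 + (1/2)×5×8 + (1/2)×8×3 + (1/2)×5×7 = 62.5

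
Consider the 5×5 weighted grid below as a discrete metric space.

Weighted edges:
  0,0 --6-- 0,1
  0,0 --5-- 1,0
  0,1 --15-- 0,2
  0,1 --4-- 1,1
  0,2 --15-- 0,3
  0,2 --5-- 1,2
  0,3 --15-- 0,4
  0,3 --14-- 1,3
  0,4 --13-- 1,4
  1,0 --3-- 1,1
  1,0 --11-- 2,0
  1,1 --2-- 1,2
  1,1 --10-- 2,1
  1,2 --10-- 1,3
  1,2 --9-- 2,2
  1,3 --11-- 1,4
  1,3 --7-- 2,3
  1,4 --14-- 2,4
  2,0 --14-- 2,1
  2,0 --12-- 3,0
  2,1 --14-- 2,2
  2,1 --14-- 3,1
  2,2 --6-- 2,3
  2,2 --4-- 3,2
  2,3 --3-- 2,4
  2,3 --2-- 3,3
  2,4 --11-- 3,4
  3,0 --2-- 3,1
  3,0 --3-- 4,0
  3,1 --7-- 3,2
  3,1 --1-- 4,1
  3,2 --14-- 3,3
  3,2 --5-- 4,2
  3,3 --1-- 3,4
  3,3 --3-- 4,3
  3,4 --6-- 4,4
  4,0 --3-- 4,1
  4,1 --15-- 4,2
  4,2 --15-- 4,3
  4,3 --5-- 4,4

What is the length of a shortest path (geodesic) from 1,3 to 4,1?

Shortest path: 1,3 → 2,3 → 2,2 → 3,2 → 3,1 → 4,1, total weight = 25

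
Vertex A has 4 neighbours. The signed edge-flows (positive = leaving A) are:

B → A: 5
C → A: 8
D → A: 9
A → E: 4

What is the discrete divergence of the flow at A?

Divergence = sum of outgoing flows = (-5) + (-8) + (-9) + 4 = -18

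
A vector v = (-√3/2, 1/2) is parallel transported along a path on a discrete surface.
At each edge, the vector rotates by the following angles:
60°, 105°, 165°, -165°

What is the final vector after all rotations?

Total rotation: 60° + 105° + 165° + (-165°) = 165°. Final vector: (0.7071, -0.7071)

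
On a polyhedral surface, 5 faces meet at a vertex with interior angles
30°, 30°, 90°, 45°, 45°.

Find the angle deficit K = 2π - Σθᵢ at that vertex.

Sum of angles = 240°. K = 360° - 240° = 120°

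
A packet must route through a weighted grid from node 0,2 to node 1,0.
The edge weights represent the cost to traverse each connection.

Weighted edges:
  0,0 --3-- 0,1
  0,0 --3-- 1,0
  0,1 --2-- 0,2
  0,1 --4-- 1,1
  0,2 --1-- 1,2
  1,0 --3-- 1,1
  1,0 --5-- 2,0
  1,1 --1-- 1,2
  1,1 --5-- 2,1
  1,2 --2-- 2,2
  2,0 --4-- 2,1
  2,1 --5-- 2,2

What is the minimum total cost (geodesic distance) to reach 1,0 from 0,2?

Shortest path: 0,2 → 1,2 → 1,1 → 1,0, total weight = 5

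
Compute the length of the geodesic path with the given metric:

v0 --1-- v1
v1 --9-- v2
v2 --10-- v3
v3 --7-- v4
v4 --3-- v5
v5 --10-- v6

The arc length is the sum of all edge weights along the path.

Arc length = 1 + 9 + 10 + 7 + 3 + 10 = 40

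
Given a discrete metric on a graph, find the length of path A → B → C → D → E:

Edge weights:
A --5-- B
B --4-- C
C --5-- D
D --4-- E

Arc length = 5 + 4 + 5 + 4 = 18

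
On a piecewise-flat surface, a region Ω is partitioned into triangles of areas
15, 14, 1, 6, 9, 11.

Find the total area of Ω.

15 + 14 + 1 + 6 + 9 + 11 = 56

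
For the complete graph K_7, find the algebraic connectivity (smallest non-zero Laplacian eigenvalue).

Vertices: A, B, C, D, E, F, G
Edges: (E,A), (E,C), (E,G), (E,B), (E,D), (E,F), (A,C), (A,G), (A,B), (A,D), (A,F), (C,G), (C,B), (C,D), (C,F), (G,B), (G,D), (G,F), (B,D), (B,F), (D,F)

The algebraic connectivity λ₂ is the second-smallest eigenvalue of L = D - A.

For the complete graph K_n, L = nI − J (J = all-ones matrix). J has eigenvalues n (once, eigenvector 𝟙) and 0 (multiplicity n−1), so L has eigenvalues 0 (once) and n (multiplicity n−1). Here n = 7: eigenvalue 0 once and 7 with multiplicity 6.
Laplacian eigenvalues: [0.0, 7.0, 7.0, 7.0, 7.0, 7.0, 7.0]. Algebraic connectivity (smallest non-zero eigenvalue) = 7.0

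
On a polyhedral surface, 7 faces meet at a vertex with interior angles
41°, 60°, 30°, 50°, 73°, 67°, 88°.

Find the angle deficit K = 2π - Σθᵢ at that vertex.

Sum of angles = 409°. K = 360° - 409° = -49° = -49π/180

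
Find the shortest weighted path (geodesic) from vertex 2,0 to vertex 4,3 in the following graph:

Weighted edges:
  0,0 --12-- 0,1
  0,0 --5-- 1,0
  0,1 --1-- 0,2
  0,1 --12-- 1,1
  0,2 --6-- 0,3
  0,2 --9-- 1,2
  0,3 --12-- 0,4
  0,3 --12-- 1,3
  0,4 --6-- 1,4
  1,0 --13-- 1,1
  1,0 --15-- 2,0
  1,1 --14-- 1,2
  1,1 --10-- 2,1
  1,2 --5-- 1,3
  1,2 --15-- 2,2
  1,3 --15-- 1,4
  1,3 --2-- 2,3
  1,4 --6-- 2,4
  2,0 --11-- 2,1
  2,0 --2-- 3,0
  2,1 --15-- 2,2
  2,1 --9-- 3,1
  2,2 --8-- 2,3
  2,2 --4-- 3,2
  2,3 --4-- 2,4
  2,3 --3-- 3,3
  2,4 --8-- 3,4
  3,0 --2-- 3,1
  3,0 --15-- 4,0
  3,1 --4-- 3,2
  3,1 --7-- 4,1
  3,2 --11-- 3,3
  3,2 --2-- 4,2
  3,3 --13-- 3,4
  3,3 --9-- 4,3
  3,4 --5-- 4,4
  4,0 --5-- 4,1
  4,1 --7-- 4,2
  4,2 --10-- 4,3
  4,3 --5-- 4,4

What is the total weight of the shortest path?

Shortest path: 2,0 → 3,0 → 3,1 → 3,2 → 4,2 → 4,3, total weight = 20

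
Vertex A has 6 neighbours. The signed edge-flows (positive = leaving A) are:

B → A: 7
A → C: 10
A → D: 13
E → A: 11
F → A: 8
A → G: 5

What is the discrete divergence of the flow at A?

Divergence = sum of outgoing flows = (-7) + 10 + 13 + (-11) + (-8) + 5 = 2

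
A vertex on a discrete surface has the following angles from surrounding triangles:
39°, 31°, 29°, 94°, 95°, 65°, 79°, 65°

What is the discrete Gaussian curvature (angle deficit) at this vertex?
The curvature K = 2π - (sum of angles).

Sum of angles = 497°. K = 360° - 497° = -137° = -137π/180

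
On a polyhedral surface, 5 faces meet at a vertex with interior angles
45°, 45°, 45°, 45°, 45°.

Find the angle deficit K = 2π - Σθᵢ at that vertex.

Sum of angles = 225°. K = 360° - 225° = 135° = 3π/4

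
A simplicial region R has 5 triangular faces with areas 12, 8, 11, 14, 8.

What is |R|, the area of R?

12 + 8 + 11 + 14 + 8 = 53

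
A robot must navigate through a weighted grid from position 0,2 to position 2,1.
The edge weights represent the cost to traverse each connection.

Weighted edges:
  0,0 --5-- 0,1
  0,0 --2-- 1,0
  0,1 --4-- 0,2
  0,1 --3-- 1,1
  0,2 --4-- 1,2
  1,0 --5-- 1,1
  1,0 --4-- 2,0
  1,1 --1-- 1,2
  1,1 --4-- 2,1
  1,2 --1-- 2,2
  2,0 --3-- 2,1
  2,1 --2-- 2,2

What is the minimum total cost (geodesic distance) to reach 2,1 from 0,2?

Shortest path: 0,2 → 1,2 → 2,2 → 2,1, total weight = 7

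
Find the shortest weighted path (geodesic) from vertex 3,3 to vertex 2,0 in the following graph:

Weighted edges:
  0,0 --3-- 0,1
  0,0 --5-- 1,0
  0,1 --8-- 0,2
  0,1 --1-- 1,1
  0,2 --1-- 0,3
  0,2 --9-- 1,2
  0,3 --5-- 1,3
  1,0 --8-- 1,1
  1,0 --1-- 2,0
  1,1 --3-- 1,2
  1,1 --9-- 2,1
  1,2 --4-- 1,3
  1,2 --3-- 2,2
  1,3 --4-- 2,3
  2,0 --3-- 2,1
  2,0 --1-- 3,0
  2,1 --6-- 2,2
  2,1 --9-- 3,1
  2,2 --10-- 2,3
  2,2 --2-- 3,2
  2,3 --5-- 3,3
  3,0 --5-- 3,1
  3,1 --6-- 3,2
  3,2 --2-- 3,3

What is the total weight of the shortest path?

Shortest path: 3,3 → 3,2 → 2,2 → 2,1 → 2,0, total weight = 13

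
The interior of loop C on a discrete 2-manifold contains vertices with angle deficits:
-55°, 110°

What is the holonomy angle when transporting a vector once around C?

Holonomy = total enclosed curvature = (-55°) + 110° = 55°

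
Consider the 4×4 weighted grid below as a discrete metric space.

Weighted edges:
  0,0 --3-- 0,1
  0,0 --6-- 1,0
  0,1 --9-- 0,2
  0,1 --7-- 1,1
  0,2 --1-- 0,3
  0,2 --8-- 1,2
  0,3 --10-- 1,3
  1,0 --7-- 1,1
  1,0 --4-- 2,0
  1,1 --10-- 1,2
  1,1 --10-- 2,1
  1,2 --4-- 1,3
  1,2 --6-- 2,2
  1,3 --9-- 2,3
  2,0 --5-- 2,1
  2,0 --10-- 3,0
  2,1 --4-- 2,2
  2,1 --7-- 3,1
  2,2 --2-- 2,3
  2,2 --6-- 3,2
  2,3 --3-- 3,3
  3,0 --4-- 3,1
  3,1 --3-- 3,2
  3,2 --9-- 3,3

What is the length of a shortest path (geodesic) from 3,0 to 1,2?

Shortest path: 3,0 → 3,1 → 3,2 → 2,2 → 1,2, total weight = 19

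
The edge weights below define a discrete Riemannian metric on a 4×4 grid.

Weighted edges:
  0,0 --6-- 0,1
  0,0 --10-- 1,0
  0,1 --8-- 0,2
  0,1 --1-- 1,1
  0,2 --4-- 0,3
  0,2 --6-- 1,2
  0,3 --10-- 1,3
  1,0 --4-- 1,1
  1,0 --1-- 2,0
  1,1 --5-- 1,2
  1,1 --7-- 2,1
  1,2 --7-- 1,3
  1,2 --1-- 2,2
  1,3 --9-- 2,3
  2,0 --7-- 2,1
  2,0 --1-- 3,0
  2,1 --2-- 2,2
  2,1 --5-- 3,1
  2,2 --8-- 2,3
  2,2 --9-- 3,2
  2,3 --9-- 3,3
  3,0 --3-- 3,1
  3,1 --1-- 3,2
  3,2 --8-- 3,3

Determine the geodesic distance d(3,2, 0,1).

Shortest path: 3,2 → 3,1 → 3,0 → 2,0 → 1,0 → 1,1 → 0,1, total weight = 11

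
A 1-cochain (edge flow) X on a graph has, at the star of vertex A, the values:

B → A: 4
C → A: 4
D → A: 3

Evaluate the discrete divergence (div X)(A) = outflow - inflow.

Divergence = sum of outgoing flows = (-4) + (-4) + (-3) = -11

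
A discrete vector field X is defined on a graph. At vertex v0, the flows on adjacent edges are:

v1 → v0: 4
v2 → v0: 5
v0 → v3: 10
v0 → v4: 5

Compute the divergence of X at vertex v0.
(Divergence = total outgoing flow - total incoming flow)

Divergence = sum of outgoing flows = (-4) + (-5) + 10 + 5 = 6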